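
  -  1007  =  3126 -4133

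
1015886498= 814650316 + 201236182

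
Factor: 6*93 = 2^1  *  3^2*31^1 = 558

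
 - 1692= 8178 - 9870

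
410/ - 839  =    -  410/839 = - 0.49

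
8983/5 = 1796+ 3/5 =1796.60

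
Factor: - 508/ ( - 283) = 2^2*127^1*283^( - 1)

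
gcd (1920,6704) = 16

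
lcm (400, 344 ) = 17200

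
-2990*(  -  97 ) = 290030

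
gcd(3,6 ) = 3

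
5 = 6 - 1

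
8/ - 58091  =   - 1  +  58083/58091  =  - 0.00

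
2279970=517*4410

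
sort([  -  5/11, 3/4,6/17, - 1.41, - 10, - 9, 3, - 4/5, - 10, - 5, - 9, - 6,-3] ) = [  -  10, - 10, - 9,  -  9, - 6, - 5, - 3, - 1.41,  -  4/5,-5/11 , 6/17,3/4,3 ] 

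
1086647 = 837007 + 249640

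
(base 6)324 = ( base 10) 124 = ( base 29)48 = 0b1111100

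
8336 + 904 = 9240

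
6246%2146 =1954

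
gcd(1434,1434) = 1434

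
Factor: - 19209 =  - 3^1*19^1*337^1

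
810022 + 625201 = 1435223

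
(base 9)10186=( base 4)1221000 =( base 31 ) 6UO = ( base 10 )6720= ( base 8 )15100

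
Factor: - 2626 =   -  2^1*13^1*101^1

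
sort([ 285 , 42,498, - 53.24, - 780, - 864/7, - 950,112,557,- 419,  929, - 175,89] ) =[ - 950, - 780, - 419, - 175,- 864/7, - 53.24,42, 89, 112, 285, 498,557,929]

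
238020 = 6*39670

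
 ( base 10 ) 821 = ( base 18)29b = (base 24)1a5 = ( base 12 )585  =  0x335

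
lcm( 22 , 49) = 1078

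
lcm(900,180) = 900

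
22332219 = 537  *41587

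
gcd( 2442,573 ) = 3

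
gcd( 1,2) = 1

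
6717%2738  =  1241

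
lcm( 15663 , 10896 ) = 250608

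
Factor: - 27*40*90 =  -97200 = - 2^4*3^5* 5^2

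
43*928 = 39904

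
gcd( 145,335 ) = 5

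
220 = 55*4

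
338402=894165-555763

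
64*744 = 47616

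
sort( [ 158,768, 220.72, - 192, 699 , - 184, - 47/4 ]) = [-192, - 184, - 47/4,158, 220.72,699,768]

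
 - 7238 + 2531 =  -4707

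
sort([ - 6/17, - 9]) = [ - 9, - 6/17]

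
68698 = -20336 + 89034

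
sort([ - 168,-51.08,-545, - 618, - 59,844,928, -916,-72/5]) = [  -  916, - 618,-545, - 168,-59,-51.08,-72/5,844,928 ]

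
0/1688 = 0 = 0.00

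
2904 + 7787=10691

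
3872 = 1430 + 2442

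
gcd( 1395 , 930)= 465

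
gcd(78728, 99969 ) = 1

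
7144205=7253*985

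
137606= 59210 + 78396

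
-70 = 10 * ( - 7 )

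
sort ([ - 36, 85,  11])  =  [ - 36,11, 85 ]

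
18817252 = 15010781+3806471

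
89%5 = 4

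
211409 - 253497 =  - 42088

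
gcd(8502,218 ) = 218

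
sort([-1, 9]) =[ - 1, 9] 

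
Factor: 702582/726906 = 19^1*6163^1*121151^ ( - 1) = 117097/121151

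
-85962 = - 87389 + 1427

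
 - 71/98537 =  - 71/98537 = - 0.00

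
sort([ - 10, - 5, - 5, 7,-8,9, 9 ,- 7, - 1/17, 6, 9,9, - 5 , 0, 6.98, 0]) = [ - 10 , - 8,  -  7, - 5, - 5,-5 , - 1/17, 0,0,6, 6.98, 7,9, 9 , 9, 9] 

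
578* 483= 279174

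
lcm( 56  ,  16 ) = 112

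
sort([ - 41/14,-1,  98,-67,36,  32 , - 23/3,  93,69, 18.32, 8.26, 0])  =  [- 67 , - 23/3, - 41/14, - 1,  0,8.26, 18.32,32, 36, 69,  93,98]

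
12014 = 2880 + 9134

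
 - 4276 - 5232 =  - 9508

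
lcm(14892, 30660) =521220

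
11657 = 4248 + 7409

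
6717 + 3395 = 10112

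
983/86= 11 + 37/86 = 11.43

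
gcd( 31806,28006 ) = 38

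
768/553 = 1 + 215/553 = 1.39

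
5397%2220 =957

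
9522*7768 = 73966896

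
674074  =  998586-324512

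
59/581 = 59/581 = 0.10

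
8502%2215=1857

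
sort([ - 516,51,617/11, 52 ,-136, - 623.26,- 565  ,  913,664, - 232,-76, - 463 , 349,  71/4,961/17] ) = [ - 623.26 ,- 565, - 516, - 463, - 232, - 136 ,-76,71/4,  51,52,  617/11, 961/17,349 , 664,913 ] 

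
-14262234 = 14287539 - 28549773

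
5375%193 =164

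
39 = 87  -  48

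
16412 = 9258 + 7154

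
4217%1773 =671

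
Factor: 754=2^1*13^1*29^1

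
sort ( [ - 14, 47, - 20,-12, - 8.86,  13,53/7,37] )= [ - 20, - 14, - 12, - 8.86, 53/7,13,37, 47] 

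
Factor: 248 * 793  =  2^3*13^1*31^1 * 61^1 = 196664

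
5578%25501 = 5578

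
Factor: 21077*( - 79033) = - 7^1*17^1*3011^1 *4649^1 = - 1665778541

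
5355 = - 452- - 5807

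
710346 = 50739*14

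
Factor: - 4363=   -4363^1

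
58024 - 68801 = - 10777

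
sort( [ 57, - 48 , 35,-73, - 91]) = [-91, - 73, - 48,35, 57]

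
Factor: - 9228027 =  - 3^1*47^1 * 65447^1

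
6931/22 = 6931/22 = 315.05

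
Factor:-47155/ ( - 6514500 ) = 9431/1302900 = 2^(  -  2) * 3^(-1)  *5^ ( - 2)*43^(-1)*101^( - 1)*9431^1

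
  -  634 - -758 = 124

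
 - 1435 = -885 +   -  550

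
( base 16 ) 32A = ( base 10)810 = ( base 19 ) 24C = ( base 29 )RR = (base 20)20A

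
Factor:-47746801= - 47746801^1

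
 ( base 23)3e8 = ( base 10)1917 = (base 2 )11101111101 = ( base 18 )5G9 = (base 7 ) 5406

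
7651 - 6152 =1499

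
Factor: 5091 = 3^1*1697^1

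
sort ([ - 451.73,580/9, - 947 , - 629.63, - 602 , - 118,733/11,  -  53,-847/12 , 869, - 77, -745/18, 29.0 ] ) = [ - 947, - 629.63, - 602 , - 451.73 , - 118, - 77, - 847/12, - 53, - 745/18 , 29.0, 580/9,733/11 , 869] 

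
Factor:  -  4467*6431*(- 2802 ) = 80493830154  =  2^1 * 3^2 * 59^1 * 109^1*467^1*1489^1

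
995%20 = 15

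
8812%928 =460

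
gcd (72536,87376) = 8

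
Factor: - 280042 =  - 2^1 * 7^1*83^1*241^1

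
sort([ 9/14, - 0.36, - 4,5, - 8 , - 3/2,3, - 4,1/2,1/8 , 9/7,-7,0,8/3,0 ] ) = [-8, - 7, - 4,  -  4 , - 3/2, - 0.36 , 0,  0,1/8,1/2,  9/14,9/7,8/3, 3,5] 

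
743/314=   743/314 = 2.37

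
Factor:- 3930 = -2^1 *3^1 * 5^1*131^1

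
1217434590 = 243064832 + 974369758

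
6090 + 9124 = 15214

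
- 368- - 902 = 534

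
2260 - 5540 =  - 3280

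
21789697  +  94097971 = 115887668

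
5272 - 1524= 3748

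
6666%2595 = 1476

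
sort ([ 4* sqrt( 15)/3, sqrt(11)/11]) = [ sqrt(11 )/11,4*sqrt( 15 )/3]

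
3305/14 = 3305/14=236.07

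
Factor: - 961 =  -31^2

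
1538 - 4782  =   - 3244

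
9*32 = 288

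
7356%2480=2396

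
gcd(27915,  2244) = 3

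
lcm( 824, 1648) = 1648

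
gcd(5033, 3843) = 7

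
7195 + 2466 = 9661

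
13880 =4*3470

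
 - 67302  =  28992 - 96294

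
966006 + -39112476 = -38146470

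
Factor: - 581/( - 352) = 2^( - 5)* 7^1*11^ ( - 1 )*83^1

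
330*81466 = 26883780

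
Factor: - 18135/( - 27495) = 31/47 = 31^1*47^( - 1 )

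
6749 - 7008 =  - 259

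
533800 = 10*53380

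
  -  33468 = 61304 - 94772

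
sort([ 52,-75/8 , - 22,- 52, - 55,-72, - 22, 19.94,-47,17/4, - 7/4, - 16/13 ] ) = [ - 72, - 55 , - 52, - 47, - 22, - 22, - 75/8 , - 7/4, - 16/13,  17/4 , 19.94,52] 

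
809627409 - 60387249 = 749240160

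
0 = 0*60137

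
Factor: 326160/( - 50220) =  - 2^2*3^( - 1) * 31^( - 1)*151^1= - 604/93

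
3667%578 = 199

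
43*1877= 80711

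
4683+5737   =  10420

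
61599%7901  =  6292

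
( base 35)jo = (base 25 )12e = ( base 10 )689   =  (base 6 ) 3105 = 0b1010110001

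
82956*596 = 49441776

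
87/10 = 8 + 7/10 = 8.70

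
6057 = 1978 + 4079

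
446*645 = 287670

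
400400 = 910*440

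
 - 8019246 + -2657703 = -10676949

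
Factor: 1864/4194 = 2^2*3^( - 2) =4/9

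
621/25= 621/25 = 24.84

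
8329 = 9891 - 1562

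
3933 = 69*57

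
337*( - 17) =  - 5729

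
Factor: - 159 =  - 3^1*53^1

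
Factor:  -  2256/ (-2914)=24/31 = 2^3*3^1 *31^( -1) 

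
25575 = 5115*5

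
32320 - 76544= - 44224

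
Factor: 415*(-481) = -5^1*13^1 * 37^1*83^1= -199615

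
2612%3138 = 2612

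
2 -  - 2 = 4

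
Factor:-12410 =-2^1*5^1*17^1 * 73^1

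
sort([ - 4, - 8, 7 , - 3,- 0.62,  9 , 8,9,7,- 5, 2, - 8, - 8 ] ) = [ - 8,- 8,  -  8, - 5, - 4, - 3, - 0.62, 2,  7, 7,8,  9, 9] 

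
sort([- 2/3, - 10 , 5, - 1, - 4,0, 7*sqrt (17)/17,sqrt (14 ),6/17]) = [ -10, - 4, - 1, -2/3,0, 6/17 , 7*sqrt( 17 ) /17,sqrt(14),  5] 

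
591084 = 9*65676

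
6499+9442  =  15941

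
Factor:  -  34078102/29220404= - 2^ ( - 1 )*19^ ( - 1 )*43^1*47^1*8431^1*384479^( - 1 )=- 17039051/14610202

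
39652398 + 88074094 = 127726492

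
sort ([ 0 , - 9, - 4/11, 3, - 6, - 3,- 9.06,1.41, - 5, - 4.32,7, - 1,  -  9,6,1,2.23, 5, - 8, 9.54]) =[ - 9.06, - 9,-9, - 8, - 6, - 5,  -  4.32,  -  3, - 1, - 4/11, 0,  1,1.41,2.23,3, 5,  6, 7,9.54]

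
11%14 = 11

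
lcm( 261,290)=2610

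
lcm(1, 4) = 4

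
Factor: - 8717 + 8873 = 2^2*3^1*13^1  =  156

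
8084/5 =1616 + 4/5 = 1616.80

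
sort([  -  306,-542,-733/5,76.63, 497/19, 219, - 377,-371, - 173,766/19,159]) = [ - 542, - 377, - 371, - 306, - 173, - 733/5,497/19,766/19,76.63, 159,  219]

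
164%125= 39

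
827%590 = 237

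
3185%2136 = 1049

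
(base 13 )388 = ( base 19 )1DB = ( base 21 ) 18a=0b1001101011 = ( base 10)619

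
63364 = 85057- 21693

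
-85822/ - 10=42911/5=8582.20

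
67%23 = 21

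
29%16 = 13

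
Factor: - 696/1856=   -  3/8 = -  2^( - 3 )*3^1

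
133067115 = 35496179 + 97570936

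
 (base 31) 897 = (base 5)223344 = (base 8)17446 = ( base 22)gaa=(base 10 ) 7974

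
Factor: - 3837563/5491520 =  - 2^( - 6 )*5^( - 1)*17^1 * 19^1 * 109^2*131^(-2 ) 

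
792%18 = 0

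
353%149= 55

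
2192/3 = 2192/3 = 730.67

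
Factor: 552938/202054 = 276469/101027 = 19^1*14551^1*101027^(-1)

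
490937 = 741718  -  250781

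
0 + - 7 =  - 7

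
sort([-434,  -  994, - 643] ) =[ - 994, - 643, - 434 ] 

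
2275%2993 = 2275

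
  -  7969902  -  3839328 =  - 11809230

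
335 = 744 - 409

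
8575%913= 358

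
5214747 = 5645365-430618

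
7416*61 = 452376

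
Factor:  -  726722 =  - 2^1*363361^1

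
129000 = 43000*3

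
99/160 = 99/160 = 0.62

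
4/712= 1/178 = 0.01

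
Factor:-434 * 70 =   -  2^2 * 5^1*7^2*31^1 = - 30380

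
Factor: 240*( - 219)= - 2^4 * 3^2*5^1*73^1 =- 52560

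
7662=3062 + 4600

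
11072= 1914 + 9158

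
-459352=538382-997734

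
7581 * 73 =553413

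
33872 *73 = 2472656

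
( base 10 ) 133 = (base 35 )3s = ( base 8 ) 205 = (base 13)A3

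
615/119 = 615/119 = 5.17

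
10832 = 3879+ 6953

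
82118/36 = 41059/18= 2281.06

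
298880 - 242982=55898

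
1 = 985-984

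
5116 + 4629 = 9745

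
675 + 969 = 1644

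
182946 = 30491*6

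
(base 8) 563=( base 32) BJ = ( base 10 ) 371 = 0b101110011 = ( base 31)bu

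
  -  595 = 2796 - 3391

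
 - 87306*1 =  - 87306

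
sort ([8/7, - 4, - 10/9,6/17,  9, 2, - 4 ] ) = [ -4,- 4,-10/9,6/17, 8/7,2,9] 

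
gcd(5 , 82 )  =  1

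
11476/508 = 22 + 75/127 = 22.59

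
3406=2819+587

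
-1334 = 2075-3409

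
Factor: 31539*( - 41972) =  - 2^2*3^1*7^1 * 1499^1 * 10513^1 = - 1323754908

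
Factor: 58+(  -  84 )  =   - 2^1*13^1 = - 26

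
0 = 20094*0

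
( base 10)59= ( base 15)3e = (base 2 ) 111011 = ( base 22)2f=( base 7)113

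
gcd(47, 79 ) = 1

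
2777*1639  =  4551503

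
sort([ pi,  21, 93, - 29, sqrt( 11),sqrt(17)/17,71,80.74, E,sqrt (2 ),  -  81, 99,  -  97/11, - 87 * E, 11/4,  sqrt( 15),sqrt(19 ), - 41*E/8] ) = [-87*E,-81, -29,-41*E/8,  -  97/11,  sqrt(17) /17,sqrt( 2),E, 11/4,pi,sqrt(11),  sqrt( 15), sqrt( 19),21, 71,80.74,93 , 99]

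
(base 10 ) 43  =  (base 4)223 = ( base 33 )1a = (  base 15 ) 2D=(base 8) 53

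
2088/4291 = 2088/4291 = 0.49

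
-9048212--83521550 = 74473338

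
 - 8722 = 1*( - 8722 ) 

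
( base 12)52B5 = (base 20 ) 12d5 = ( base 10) 9065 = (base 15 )2a45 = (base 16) 2369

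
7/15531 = 7/15531  =  0.00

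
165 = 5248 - 5083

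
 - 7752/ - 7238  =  3876/3619 = 1.07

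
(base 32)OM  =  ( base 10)790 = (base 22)1DK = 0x316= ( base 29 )r7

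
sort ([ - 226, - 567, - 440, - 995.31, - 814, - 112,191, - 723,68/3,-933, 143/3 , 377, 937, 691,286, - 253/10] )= [ - 995.31,-933  , - 814,-723, - 567, - 440, - 226, - 112, - 253/10,  68/3, 143/3,191, 286 , 377, 691,937 ]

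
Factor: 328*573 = 187944 =2^3*3^1*41^1*191^1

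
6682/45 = 148 +22/45 =148.49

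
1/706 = 1/706  =  0.00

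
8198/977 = 8198/977 = 8.39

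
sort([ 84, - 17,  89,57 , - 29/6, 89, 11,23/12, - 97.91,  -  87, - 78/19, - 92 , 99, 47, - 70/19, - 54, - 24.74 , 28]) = [ - 97.91, - 92, - 87, - 54, - 24.74, - 17,  -  29/6, - 78/19 ,-70/19,23/12,  11,  28,47, 57,84,89,  89,99]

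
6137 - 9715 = - 3578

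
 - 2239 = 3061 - 5300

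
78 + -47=31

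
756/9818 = 378/4909 = 0.08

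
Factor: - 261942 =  - 2^1*3^1*149^1*293^1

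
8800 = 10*880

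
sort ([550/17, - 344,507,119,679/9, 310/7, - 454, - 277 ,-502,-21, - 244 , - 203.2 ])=[ - 502,  -  454,  -  344, - 277, - 244, - 203.2, - 21, 550/17,310/7,679/9,119,  507 ] 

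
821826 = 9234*89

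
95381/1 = 95381= 95381.00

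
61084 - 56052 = 5032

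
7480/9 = 7480/9 = 831.11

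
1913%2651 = 1913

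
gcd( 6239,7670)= 1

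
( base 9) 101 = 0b1010010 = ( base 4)1102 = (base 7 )145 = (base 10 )82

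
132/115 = 132/115 = 1.15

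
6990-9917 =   -  2927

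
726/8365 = 726/8365 = 0.09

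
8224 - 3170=5054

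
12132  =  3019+9113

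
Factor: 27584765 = 5^1*13^1*347^1*1223^1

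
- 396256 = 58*(-6832) 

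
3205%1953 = 1252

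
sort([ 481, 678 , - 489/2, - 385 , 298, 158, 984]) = [ - 385,-489/2, 158,  298, 481,678,984] 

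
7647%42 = 3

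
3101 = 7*443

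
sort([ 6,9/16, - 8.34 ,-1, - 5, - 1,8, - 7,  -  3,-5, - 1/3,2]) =[  -  8.34, - 7 , - 5, - 5 , - 3, - 1, -1,-1/3,9/16, 2, 6,8]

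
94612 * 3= 283836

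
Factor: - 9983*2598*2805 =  - 2^1*3^2 *5^1  *11^1*17^1*67^1*149^1*433^1 =-72750014370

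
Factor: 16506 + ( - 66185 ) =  - 7^1 * 47^1 * 151^1 = -  49679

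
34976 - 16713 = 18263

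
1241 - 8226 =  - 6985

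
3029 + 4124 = 7153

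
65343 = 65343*1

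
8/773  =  8/773= 0.01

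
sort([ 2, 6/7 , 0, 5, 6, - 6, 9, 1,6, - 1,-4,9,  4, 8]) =[-6, - 4, - 1 , 0,6/7, 1,2, 4  ,  5,6,6, 8, 9, 9 ] 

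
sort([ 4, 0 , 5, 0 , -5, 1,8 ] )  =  [-5 , 0 , 0,1,4, 5, 8]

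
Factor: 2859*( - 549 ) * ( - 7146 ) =11216297286=2^1*3^5*61^1 * 397^1*953^1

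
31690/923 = 34 + 308/923 = 34.33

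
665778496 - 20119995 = 645658501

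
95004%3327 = 1848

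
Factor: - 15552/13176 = - 2^3*3^2* 61^( - 1 ) = - 72/61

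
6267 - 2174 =4093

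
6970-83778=-76808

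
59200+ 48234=107434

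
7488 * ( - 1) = -7488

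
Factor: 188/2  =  2^1*47^1 = 94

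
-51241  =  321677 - 372918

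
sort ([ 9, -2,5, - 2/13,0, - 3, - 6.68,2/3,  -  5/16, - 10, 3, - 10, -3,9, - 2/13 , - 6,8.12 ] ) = [ - 10, - 10, - 6.68, - 6,-3,-3, - 2,  -  5/16, - 2/13, - 2/13,0, 2/3,3, 5, 8.12, 9,9 ] 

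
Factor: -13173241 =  - 373^1 * 35317^1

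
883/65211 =883/65211  =  0.01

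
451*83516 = 37665716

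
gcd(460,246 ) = 2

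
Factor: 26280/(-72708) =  - 30/83 = - 2^1*3^1*5^1*83^(  -  1 ) 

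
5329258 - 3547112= 1782146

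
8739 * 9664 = 84453696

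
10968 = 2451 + 8517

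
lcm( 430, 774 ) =3870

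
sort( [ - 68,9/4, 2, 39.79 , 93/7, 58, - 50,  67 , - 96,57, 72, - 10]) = [ - 96, - 68, - 50,-10, 2,9/4, 93/7, 39.79, 57, 58, 67,  72]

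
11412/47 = 11412/47 = 242.81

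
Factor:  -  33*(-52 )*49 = 2^2* 3^1*7^2*11^1* 13^1 = 84084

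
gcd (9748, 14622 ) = 4874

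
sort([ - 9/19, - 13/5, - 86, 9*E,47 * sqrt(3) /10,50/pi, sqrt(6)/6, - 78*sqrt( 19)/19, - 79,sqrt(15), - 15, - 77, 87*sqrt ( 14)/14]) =[ - 86, - 79, - 77, - 78 * sqrt( 19) /19,- 15, - 13/5, - 9/19,sqrt( 6 ) /6,sqrt( 15), 47*sqrt(3) /10,50/pi,87*sqrt( 14)/14,  9*E ]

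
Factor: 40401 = 3^2*67^2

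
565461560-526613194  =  38848366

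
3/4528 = 3/4528= 0.00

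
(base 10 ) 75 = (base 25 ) 30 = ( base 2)1001011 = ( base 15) 50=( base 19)3I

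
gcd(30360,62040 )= 1320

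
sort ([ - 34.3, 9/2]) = [-34.3, 9/2 ]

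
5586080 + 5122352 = 10708432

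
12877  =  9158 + 3719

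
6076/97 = 6076/97= 62.64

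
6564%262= 14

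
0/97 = 0 = 0.00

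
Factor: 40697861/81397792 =2^(- 5 ) *7^( - 1 )*41^( - 1 )*8863^(-1)*40697861^1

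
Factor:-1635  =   - 3^1*5^1 * 109^1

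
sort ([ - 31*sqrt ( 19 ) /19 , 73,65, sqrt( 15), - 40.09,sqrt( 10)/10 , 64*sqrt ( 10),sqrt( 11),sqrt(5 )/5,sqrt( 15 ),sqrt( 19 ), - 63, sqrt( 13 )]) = [ - 63, - 40.09, - 31*sqrt( 19 )/19,  sqrt( 10) /10, sqrt( 5 )/5,sqrt(11 ), sqrt(13 ),sqrt( 15) , sqrt( 15 ),sqrt ( 19 ), 65, 73, 64*sqrt( 10)] 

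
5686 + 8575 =14261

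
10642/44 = 5321/22   =  241.86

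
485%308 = 177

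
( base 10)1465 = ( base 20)3d5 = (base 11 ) 1112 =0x5b9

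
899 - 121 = 778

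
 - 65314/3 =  - 21772  +  2/3 = - 21771.33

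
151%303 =151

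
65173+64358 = 129531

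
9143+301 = 9444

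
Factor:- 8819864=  -2^3*1102483^1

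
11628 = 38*306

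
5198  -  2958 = 2240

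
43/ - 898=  - 43/898 = - 0.05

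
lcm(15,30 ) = 30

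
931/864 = 1 + 67/864 = 1.08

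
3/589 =3/589  =  0.01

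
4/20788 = 1/5197 = 0.00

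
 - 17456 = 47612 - 65068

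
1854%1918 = 1854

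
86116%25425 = 9841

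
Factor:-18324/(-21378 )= 2^1*3^1*7^(-1) = 6/7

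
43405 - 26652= 16753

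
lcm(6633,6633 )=6633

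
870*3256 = 2832720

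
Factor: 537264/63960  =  2^1* 3^1*5^( - 1 )*7^1 = 42/5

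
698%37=32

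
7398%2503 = 2392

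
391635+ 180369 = 572004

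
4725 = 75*63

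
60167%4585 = 562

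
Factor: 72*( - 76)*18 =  - 2^6 * 3^4* 19^1= - 98496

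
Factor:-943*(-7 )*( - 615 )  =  -4059615 = - 3^1*5^1 *7^1*23^1*41^2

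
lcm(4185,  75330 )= 75330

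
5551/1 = 5551 =5551.00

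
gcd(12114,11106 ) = 18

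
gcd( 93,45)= 3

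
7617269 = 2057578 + 5559691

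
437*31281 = 13669797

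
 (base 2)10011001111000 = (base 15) 2DB8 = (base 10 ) 9848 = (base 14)3836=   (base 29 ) bkh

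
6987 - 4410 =2577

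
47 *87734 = 4123498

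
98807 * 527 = 52071289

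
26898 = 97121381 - 97094483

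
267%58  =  35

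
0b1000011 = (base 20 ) 37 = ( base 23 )2l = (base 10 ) 67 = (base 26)2F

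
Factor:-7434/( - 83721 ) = 2^1*3^1*7^1*11^(-1 ) * 43^( - 1) = 42/473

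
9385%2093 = 1013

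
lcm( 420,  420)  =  420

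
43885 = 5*8777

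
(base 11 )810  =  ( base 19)2da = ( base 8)1723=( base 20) 28J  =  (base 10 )979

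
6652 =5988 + 664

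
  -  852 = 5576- 6428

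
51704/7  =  7386  +  2/7 = 7386.29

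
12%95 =12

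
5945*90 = 535050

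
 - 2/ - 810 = 1/405  =  0.00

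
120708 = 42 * 2874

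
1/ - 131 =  -1 + 130/131 = - 0.01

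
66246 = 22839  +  43407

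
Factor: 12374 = 2^1*23^1*269^1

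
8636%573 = 41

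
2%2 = 0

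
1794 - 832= 962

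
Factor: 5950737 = 3^2*13^1*181^1*281^1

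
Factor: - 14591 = -14591^1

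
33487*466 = 15604942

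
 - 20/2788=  - 5/697 = - 0.01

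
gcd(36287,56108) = 1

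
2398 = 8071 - 5673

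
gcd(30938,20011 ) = 1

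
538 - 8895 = -8357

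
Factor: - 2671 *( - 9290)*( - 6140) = - 2^3* 5^2 *307^1 *929^1*2671^1 = - 152355442600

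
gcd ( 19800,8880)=120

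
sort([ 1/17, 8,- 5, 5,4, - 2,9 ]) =[ - 5, - 2, 1/17, 4,5,8,  9]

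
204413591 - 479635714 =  - 275222123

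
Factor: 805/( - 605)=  - 161/121  =  - 7^1*11^( - 2 )*23^1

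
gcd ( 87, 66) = 3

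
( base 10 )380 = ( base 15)1a5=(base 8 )574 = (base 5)3010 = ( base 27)e2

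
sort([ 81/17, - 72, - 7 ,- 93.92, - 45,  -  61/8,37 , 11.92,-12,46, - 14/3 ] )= [ - 93.92, - 72, - 45, -12, - 61/8, - 7, - 14/3, 81/17,11.92,37,46 ] 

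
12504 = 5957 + 6547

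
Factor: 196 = 2^2*7^2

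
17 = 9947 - 9930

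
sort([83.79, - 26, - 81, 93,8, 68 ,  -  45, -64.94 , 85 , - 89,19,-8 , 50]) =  [ - 89, - 81 , - 64.94, - 45, - 26, - 8 , 8,19,50, 68, 83.79, 85, 93]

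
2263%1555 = 708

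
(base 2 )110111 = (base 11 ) 50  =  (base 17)34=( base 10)55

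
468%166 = 136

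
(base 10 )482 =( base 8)742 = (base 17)1B6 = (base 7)1256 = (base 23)km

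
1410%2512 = 1410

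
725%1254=725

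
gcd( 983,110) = 1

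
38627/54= 715 + 17/54= 715.31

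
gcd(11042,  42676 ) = 2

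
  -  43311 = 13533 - 56844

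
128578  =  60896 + 67682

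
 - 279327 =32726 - 312053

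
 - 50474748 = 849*( - 59452)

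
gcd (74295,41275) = 8255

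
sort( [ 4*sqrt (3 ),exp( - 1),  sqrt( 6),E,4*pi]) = [ exp( - 1) , sqrt (6),E, 4*sqrt(3),4*pi ] 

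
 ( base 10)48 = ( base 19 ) 2A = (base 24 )20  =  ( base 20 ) 28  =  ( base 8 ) 60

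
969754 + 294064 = 1263818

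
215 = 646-431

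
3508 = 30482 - 26974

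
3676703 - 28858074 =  - 25181371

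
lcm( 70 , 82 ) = 2870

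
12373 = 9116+3257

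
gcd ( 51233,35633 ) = 13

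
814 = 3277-2463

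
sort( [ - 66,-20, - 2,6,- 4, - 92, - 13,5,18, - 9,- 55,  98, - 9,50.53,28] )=[ - 92,-66, - 55, - 20, - 13 ,-9, - 9, - 4, - 2, 5 , 6,18,28,  50.53,98]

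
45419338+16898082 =62317420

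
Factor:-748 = -2^2*11^1*17^1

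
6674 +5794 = 12468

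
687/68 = 687/68 = 10.10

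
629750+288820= 918570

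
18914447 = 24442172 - 5527725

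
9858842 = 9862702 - 3860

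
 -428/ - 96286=214/48143 = 0.00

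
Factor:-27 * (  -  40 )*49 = 52920= 2^3*3^3 * 5^1*7^2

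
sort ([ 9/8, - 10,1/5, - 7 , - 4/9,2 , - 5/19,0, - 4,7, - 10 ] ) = [ - 10,-10,-7, - 4 ,-4/9, - 5/19, 0,  1/5,9/8,2 , 7]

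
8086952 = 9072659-985707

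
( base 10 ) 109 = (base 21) 54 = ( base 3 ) 11001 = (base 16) 6D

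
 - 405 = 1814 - 2219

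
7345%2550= 2245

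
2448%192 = 144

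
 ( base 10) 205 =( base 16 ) cd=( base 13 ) 12a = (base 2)11001101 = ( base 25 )85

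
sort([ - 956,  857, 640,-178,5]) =[-956, - 178, 5,  640,857]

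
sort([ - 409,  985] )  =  [ - 409, 985 ] 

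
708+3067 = 3775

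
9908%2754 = 1646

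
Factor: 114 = 2^1*3^1*19^1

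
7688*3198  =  24586224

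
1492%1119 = 373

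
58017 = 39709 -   -  18308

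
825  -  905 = -80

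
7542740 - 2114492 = 5428248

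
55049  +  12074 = 67123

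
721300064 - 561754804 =159545260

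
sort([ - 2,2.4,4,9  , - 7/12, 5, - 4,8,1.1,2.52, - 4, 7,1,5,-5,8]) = [- 5, - 4 , - 4, - 2,  -  7/12,1,1.1,2.4,2.52 , 4,5, 5, 7,8, 8,9]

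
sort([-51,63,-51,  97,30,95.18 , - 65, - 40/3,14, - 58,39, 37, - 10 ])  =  [ - 65, -58, - 51, - 51,- 40/3, - 10 , 14,30, 37, 39,63 , 95.18,  97 ]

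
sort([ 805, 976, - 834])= [ - 834, 805,  976]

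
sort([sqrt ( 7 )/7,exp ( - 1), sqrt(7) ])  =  [exp (-1),sqrt( 7) /7,sqrt(7) ] 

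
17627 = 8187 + 9440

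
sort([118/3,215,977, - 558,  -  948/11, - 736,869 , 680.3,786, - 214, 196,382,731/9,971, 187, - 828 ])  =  [ - 828, - 736, - 558 ,-214,  -  948/11, 118/3,731/9, 187,196, 215, 382, 680.3, 786, 869, 971, 977]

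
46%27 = 19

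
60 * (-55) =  - 3300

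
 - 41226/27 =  -13742/9 = - 1526.89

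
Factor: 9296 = 2^4*7^1*83^1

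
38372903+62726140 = 101099043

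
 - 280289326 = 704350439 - 984639765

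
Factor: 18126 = 2^1*3^2 * 19^1*53^1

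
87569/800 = 109 + 369/800 =109.46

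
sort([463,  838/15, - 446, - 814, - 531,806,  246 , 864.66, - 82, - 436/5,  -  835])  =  [ - 835, - 814, - 531, - 446,-436/5, - 82, 838/15,246, 463, 806, 864.66 ] 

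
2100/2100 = 1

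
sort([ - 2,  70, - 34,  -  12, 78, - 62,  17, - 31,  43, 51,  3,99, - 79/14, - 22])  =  [ - 62, -34, - 31, - 22,- 12, - 79/14, - 2,3,17,43,51,70,78,  99]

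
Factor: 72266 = 2^1*23^1*1571^1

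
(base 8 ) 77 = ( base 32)1V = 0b111111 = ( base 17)3c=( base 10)63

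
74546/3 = 74546/3 =24848.67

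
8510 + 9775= 18285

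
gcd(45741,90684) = 3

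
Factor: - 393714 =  - 2^1*3^3*23^1* 317^1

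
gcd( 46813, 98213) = 1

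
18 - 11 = 7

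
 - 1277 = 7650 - 8927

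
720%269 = 182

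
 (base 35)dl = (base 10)476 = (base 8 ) 734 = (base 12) 338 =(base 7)1250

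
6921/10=692 + 1/10 = 692.10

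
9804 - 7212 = 2592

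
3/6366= 1/2122 =0.00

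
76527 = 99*773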